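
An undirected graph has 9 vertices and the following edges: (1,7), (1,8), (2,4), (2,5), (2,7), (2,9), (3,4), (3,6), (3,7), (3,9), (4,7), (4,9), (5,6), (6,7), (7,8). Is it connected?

Step 1: Build adjacency list from edges:
  1: 7, 8
  2: 4, 5, 7, 9
  3: 4, 6, 7, 9
  4: 2, 3, 7, 9
  5: 2, 6
  6: 3, 5, 7
  7: 1, 2, 3, 4, 6, 8
  8: 1, 7
  9: 2, 3, 4

Step 2: Run BFS/DFS from vertex 1:
  Visited: {1, 7, 8, 2, 3, 4, 6, 5, 9}
  Reached 9 of 9 vertices

Step 3: All 9 vertices reached from vertex 1, so the graph is connected.
Answer: Yes, the graph is connected.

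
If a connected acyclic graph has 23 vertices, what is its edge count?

A tree on n vertices always has exactly n - 1 edges.
For n = 23: edges = 23 - 1 = 22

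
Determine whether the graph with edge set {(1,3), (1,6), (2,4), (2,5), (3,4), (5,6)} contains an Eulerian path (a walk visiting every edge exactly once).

Step 1: Find the degree of each vertex:
  deg(1) = 2
  deg(2) = 2
  deg(3) = 2
  deg(4) = 2
  deg(5) = 2
  deg(6) = 2

Step 2: Count vertices with odd degree:
  All vertices have even degree (0 odd-degree vertices)

Step 3: Apply Euler's theorem:
  - Eulerian circuit exists iff graph is connected and all vertices have even degree
  - Eulerian path exists iff graph is connected and has 0 or 2 odd-degree vertices

Graph is connected with 0 odd-degree vertices.
Both Eulerian circuit and Eulerian path exist.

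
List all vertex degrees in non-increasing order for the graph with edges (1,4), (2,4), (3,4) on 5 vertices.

Step 1: Count edges incident to each vertex:
  deg(1) = 1 (neighbors: 4)
  deg(2) = 1 (neighbors: 4)
  deg(3) = 1 (neighbors: 4)
  deg(4) = 3 (neighbors: 1, 2, 3)
  deg(5) = 0 (neighbors: none)

Step 2: Sort degrees in non-increasing order:
  Degrees: [1, 1, 1, 3, 0] -> sorted: [3, 1, 1, 1, 0]

Degree sequence: [3, 1, 1, 1, 0]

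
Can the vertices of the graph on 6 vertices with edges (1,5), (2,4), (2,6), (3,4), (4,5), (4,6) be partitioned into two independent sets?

Step 1: Attempt 2-coloring using BFS:
  Start at vertex 1, assign color 0
  Color vertex 5 with color 1 (neighbor of 1)
  Color vertex 4 with color 0 (neighbor of 5)
  Color vertex 2 with color 1 (neighbor of 4)
  Color vertex 3 with color 1 (neighbor of 4)
  Color vertex 6 with color 1 (neighbor of 4)

Step 2: Conflict found! Vertices 2 and 6 are adjacent but have the same color.
This means the graph contains an odd cycle.

The graph is NOT bipartite.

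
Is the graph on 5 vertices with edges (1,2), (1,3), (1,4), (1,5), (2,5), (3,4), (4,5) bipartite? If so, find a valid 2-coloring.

Step 1: Attempt 2-coloring using BFS:
  Start at vertex 1, assign color 0
  Color vertex 2 with color 1 (neighbor of 1)
  Color vertex 3 with color 1 (neighbor of 1)
  Color vertex 4 with color 1 (neighbor of 1)
  Color vertex 5 with color 1 (neighbor of 1)

Step 2: Conflict found! Vertices 2 and 5 are adjacent but have the same color.
This means the graph contains an odd cycle.

The graph is NOT bipartite.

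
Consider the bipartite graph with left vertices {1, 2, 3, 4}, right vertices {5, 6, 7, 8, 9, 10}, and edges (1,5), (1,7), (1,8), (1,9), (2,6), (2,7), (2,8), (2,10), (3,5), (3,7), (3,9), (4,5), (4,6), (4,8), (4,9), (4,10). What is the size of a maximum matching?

Step 1: List the neighbors of each left vertex:
  1: 5, 7, 8, 9
  2: 6, 7, 8, 10
  3: 5, 7, 9
  4: 5, 6, 8, 9, 10

Step 2: Greedily match left vertices, then look for augmenting paths:
  Match 1 -- 5
  Match 2 -- 6
  Match 3 -- 7
  Match 4 -- 8
  No augmenting path remains.

Step 3: Verify this is maximum:
  Matching size 4 = min(|L|, |R|) = min(4, 6), which is an upper bound, so this matching is maximum.

Maximum matching: {(1,5), (2,6), (3,7), (4,8)}
Size: 4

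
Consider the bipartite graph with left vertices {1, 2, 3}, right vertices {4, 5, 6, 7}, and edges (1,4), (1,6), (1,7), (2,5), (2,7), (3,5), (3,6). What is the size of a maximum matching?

Step 1: List the neighbors of each left vertex:
  1: 4, 6, 7
  2: 5, 7
  3: 5, 6

Step 2: Greedily match left vertices, then look for augmenting paths:
  Match 1 -- 4
  Match 2 -- 5
  Match 3 -- 6
  No augmenting path remains.

Step 3: Verify this is maximum:
  Matching size 3 = min(|L|, |R|) = min(3, 4), which is an upper bound, so this matching is maximum.

Maximum matching: {(1,4), (2,5), (3,6)}
Size: 3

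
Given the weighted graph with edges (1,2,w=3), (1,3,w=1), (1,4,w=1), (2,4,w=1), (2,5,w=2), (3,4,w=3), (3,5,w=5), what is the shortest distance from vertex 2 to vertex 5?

Step 1: Build adjacency list with weights:
  1: 2(w=3), 3(w=1), 4(w=1)
  2: 1(w=3), 4(w=1), 5(w=2)
  3: 1(w=1), 4(w=3), 5(w=5)
  4: 1(w=1), 2(w=1), 3(w=3)
  5: 2(w=2), 3(w=5)

Step 2: Apply Dijkstra's algorithm from vertex 2:
  Visit vertex 2 (distance=0)
    Update dist[1] = 3
    Update dist[4] = 1
    Update dist[5] = 2
  Visit vertex 4 (distance=1)
    Update dist[1] = 2
    Update dist[3] = 4
  Visit vertex 1 (distance=2)
    Update dist[3] = 3
  Visit vertex 5 (distance=2)

Step 3: Shortest path: 2 -> 5
Total weight: 2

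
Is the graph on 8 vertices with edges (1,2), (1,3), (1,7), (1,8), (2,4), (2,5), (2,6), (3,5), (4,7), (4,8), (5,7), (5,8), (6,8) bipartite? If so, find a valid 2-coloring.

Step 1: Attempt 2-coloring using BFS:
  Start at vertex 1, assign color 0
  Color vertex 2 with color 1 (neighbor of 1)
  Color vertex 3 with color 1 (neighbor of 1)
  Color vertex 7 with color 1 (neighbor of 1)
  Color vertex 8 with color 1 (neighbor of 1)
  Color vertex 4 with color 0 (neighbor of 2)
  Color vertex 5 with color 0 (neighbor of 2)
  Color vertex 6 with color 0 (neighbor of 2)

Step 2: 2-coloring succeeded. No conflicts found.
  Set A (color 0): {1, 4, 5, 6}
  Set B (color 1): {2, 3, 7, 8}

The graph is bipartite with partition {1, 4, 5, 6}, {2, 3, 7, 8}.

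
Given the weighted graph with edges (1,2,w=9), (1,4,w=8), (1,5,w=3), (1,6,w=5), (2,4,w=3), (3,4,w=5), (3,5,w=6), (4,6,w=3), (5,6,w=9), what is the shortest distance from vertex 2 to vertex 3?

Step 1: Build adjacency list with weights:
  1: 2(w=9), 4(w=8), 5(w=3), 6(w=5)
  2: 1(w=9), 4(w=3)
  3: 4(w=5), 5(w=6)
  4: 1(w=8), 2(w=3), 3(w=5), 6(w=3)
  5: 1(w=3), 3(w=6), 6(w=9)
  6: 1(w=5), 4(w=3), 5(w=9)

Step 2: Apply Dijkstra's algorithm from vertex 2:
  Visit vertex 2 (distance=0)
    Update dist[1] = 9
    Update dist[4] = 3
  Visit vertex 4 (distance=3)
    Update dist[3] = 8
    Update dist[6] = 6
  Visit vertex 6 (distance=6)
    Update dist[5] = 15
  Visit vertex 3 (distance=8)
    Update dist[5] = 14

Step 3: Shortest path: 2 -> 4 -> 3
Total weight: 3 + 5 = 8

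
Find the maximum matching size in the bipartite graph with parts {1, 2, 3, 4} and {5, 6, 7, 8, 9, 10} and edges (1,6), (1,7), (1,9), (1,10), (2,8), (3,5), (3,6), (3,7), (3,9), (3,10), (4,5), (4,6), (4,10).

Step 1: List the neighbors of each left vertex:
  1: 6, 7, 9, 10
  2: 8
  3: 5, 6, 7, 9, 10
  4: 5, 6, 10

Step 2: Greedily match left vertices, then look for augmenting paths:
  Match 1 -- 6
  Match 2 -- 8
  Match 3 -- 5
  Match 4 -- 10
  No augmenting path remains.

Step 3: Verify this is maximum:
  Matching size 4 = min(|L|, |R|) = min(4, 6), which is an upper bound, so this matching is maximum.

Maximum matching: {(1,6), (2,8), (3,5), (4,10)}
Size: 4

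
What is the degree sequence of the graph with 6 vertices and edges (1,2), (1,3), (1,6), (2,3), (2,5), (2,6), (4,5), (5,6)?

Step 1: Count edges incident to each vertex:
  deg(1) = 3 (neighbors: 2, 3, 6)
  deg(2) = 4 (neighbors: 1, 3, 5, 6)
  deg(3) = 2 (neighbors: 1, 2)
  deg(4) = 1 (neighbors: 5)
  deg(5) = 3 (neighbors: 2, 4, 6)
  deg(6) = 3 (neighbors: 1, 2, 5)

Step 2: Sort degrees in non-increasing order:
  Degrees: [3, 4, 2, 1, 3, 3] -> sorted: [4, 3, 3, 3, 2, 1]

Degree sequence: [4, 3, 3, 3, 2, 1]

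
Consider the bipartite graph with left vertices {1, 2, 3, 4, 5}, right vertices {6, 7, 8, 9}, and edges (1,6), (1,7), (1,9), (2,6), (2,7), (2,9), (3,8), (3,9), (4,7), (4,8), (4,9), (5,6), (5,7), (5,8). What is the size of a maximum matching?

Step 1: List the neighbors of each left vertex:
  1: 6, 7, 9
  2: 6, 7, 9
  3: 8, 9
  4: 7, 8, 9
  5: 6, 7, 8

Step 2: Greedily match left vertices, then look for augmenting paths:
  Match 1 -- 6
  Match 2 -- 7
  Match 3 -- 8
  Match 4 -- 9
  No augmenting path remains.

Step 3: Verify this is maximum:
  Matching size 4 = min(|L|, |R|) = min(5, 4), which is an upper bound, so this matching is maximum.

Maximum matching: {(1,6), (2,7), (3,8), (4,9)}
Size: 4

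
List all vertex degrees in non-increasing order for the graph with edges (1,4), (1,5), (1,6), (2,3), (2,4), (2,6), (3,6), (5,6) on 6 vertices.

Step 1: Count edges incident to each vertex:
  deg(1) = 3 (neighbors: 4, 5, 6)
  deg(2) = 3 (neighbors: 3, 4, 6)
  deg(3) = 2 (neighbors: 2, 6)
  deg(4) = 2 (neighbors: 1, 2)
  deg(5) = 2 (neighbors: 1, 6)
  deg(6) = 4 (neighbors: 1, 2, 3, 5)

Step 2: Sort degrees in non-increasing order:
  Degrees: [3, 3, 2, 2, 2, 4] -> sorted: [4, 3, 3, 2, 2, 2]

Degree sequence: [4, 3, 3, 2, 2, 2]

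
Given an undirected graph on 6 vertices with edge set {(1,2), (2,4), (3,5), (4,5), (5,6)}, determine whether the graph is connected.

Step 1: Build adjacency list from edges:
  1: 2
  2: 1, 4
  3: 5
  4: 2, 5
  5: 3, 4, 6
  6: 5

Step 2: Run BFS/DFS from vertex 1:
  Visited: {1, 2, 4, 5, 3, 6}
  Reached 6 of 6 vertices

Step 3: All 6 vertices reached from vertex 1, so the graph is connected.
Answer: Yes, the graph is connected.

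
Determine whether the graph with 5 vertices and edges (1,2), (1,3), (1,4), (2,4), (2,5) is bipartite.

Step 1: Attempt 2-coloring using BFS:
  Start at vertex 1, assign color 0
  Color vertex 2 with color 1 (neighbor of 1)
  Color vertex 3 with color 1 (neighbor of 1)
  Color vertex 4 with color 1 (neighbor of 1)

Step 2: Conflict found! Vertices 2 and 4 are adjacent but have the same color.
This means the graph contains an odd cycle.

The graph is NOT bipartite.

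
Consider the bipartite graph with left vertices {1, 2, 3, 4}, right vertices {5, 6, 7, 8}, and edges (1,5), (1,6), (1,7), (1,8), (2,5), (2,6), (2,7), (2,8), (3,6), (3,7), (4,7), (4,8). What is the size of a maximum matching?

Step 1: List the neighbors of each left vertex:
  1: 5, 6, 7, 8
  2: 5, 6, 7, 8
  3: 6, 7
  4: 7, 8

Step 2: Greedily match left vertices, then look for augmenting paths:
  Match 1 -- 5
  Match 2 -- 6
  Match 3 -- 7
  Match 4 -- 8
  No augmenting path remains.

Step 3: Verify this is maximum:
  Matching size 4 = min(|L|, |R|) = min(4, 4), which is an upper bound, so this matching is maximum.

Maximum matching: {(1,5), (2,6), (3,7), (4,8)}
Size: 4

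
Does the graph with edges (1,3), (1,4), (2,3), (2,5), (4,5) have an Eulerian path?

Step 1: Find the degree of each vertex:
  deg(1) = 2
  deg(2) = 2
  deg(3) = 2
  deg(4) = 2
  deg(5) = 2

Step 2: Count vertices with odd degree:
  All vertices have even degree (0 odd-degree vertices)

Step 3: Apply Euler's theorem:
  - Eulerian circuit exists iff graph is connected and all vertices have even degree
  - Eulerian path exists iff graph is connected and has 0 or 2 odd-degree vertices

Graph is connected with 0 odd-degree vertices.
Both Eulerian circuit and Eulerian path exist.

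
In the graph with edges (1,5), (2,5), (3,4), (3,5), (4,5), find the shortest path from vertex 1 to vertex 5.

Step 1: Build adjacency list:
  1: 5
  2: 5
  3: 4, 5
  4: 3, 5
  5: 1, 2, 3, 4

Step 2: BFS from vertex 1 to find shortest path to 5:
  vertex 5 reached at distance 1

Step 3: Shortest path: 1 -> 5
Path length: 1 edge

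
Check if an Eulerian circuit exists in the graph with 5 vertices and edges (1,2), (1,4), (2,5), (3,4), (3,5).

Step 1: Find the degree of each vertex:
  deg(1) = 2
  deg(2) = 2
  deg(3) = 2
  deg(4) = 2
  deg(5) = 2

Step 2: Count vertices with odd degree:
  All vertices have even degree (0 odd-degree vertices)

Step 3: Apply Euler's theorem:
  - Eulerian circuit exists iff graph is connected and all vertices have even degree
  - Eulerian path exists iff graph is connected and has 0 or 2 odd-degree vertices

Graph is connected with 0 odd-degree vertices.
Both Eulerian circuit and Eulerian path exist.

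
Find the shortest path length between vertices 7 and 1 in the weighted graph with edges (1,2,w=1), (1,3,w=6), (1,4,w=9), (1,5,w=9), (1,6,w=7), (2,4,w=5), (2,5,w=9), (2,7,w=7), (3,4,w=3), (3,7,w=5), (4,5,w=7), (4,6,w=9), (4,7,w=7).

Step 1: Build adjacency list with weights:
  1: 2(w=1), 3(w=6), 4(w=9), 5(w=9), 6(w=7)
  2: 1(w=1), 4(w=5), 5(w=9), 7(w=7)
  3: 1(w=6), 4(w=3), 7(w=5)
  4: 1(w=9), 2(w=5), 3(w=3), 5(w=7), 6(w=9), 7(w=7)
  5: 1(w=9), 2(w=9), 4(w=7)
  6: 1(w=7), 4(w=9)
  7: 2(w=7), 3(w=5), 4(w=7)

Step 2: Apply Dijkstra's algorithm from vertex 7:
  Visit vertex 7 (distance=0)
    Update dist[2] = 7
    Update dist[3] = 5
    Update dist[4] = 7
  Visit vertex 3 (distance=5)
    Update dist[1] = 11
  Visit vertex 2 (distance=7)
    Update dist[1] = 8
    Update dist[5] = 16
  Visit vertex 4 (distance=7)
    Update dist[5] = 14
    Update dist[6] = 16
  Visit vertex 1 (distance=8)
    Update dist[6] = 15

Step 3: Shortest path: 7 -> 2 -> 1
Total weight: 7 + 1 = 8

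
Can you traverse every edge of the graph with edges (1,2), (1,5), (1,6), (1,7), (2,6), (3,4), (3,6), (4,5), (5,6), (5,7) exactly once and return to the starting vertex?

Step 1: Find the degree of each vertex:
  deg(1) = 4
  deg(2) = 2
  deg(3) = 2
  deg(4) = 2
  deg(5) = 4
  deg(6) = 4
  deg(7) = 2

Step 2: Count vertices with odd degree:
  All vertices have even degree (0 odd-degree vertices)

Step 3: Apply Euler's theorem:
  - Eulerian circuit exists iff graph is connected and all vertices have even degree
  - Eulerian path exists iff graph is connected and has 0 or 2 odd-degree vertices

Graph is connected with 0 odd-degree vertices.
Both Eulerian circuit and Eulerian path exist.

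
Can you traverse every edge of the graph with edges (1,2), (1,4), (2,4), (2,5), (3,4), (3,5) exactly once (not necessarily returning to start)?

Step 1: Find the degree of each vertex:
  deg(1) = 2
  deg(2) = 3
  deg(3) = 2
  deg(4) = 3
  deg(5) = 2

Step 2: Count vertices with odd degree:
  Odd-degree vertices: 2, 4 (2 total)

Step 3: Apply Euler's theorem:
  - Eulerian circuit exists iff graph is connected and all vertices have even degree
  - Eulerian path exists iff graph is connected and has 0 or 2 odd-degree vertices

Graph is connected with exactly 2 odd-degree vertices (2, 4).
Eulerian path exists (starting and ending at the odd-degree vertices), but no Eulerian circuit.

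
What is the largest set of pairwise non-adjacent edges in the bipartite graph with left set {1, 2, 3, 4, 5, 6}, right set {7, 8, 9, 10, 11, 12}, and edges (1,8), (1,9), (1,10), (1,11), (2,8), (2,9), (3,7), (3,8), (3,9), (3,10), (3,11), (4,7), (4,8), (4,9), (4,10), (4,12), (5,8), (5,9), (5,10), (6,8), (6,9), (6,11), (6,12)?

Step 1: List the neighbors of each left vertex:
  1: 8, 9, 10, 11
  2: 8, 9
  3: 7, 8, 9, 10, 11
  4: 7, 8, 9, 10, 12
  5: 8, 9, 10
  6: 8, 9, 11, 12

Step 2: Greedily match left vertices, then look for augmenting paths:
  Match 1 -- 8
  Match 2 -- 9
  Match 3 -- 7
  Match 4 -- 12
  Match 5 -- 10
  Match 6 -- 11
  No augmenting path remains.

Step 3: Verify this is maximum:
  Matching size 6 = min(|L|, |R|) = min(6, 6), which is an upper bound, so this matching is maximum.

Maximum matching: {(1,8), (2,9), (3,7), (4,12), (5,10), (6,11)}
Size: 6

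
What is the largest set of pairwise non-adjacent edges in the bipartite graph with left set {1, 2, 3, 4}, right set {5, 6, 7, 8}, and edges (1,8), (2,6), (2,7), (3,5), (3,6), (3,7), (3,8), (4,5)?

Step 1: List the neighbors of each left vertex:
  1: 8
  2: 6, 7
  3: 5, 6, 7, 8
  4: 5

Step 2: Greedily match left vertices, then look for augmenting paths:
  Match 1 -- 8
  Match 2 -- 6
  Match 3 -- 7
  Match 4 -- 5
  No augmenting path remains.

Step 3: Verify this is maximum:
  Matching size 4 = min(|L|, |R|) = min(4, 4), which is an upper bound, so this matching is maximum.

Maximum matching: {(1,8), (2,6), (3,7), (4,5)}
Size: 4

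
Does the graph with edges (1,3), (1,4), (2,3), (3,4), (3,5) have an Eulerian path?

Step 1: Find the degree of each vertex:
  deg(1) = 2
  deg(2) = 1
  deg(3) = 4
  deg(4) = 2
  deg(5) = 1

Step 2: Count vertices with odd degree:
  Odd-degree vertices: 2, 5 (2 total)

Step 3: Apply Euler's theorem:
  - Eulerian circuit exists iff graph is connected and all vertices have even degree
  - Eulerian path exists iff graph is connected and has 0 or 2 odd-degree vertices

Graph is connected with exactly 2 odd-degree vertices (2, 5).
Eulerian path exists (starting and ending at the odd-degree vertices), but no Eulerian circuit.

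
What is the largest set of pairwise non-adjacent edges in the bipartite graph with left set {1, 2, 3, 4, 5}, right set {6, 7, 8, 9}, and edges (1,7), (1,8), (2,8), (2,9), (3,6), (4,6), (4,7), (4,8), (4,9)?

Step 1: List the neighbors of each left vertex:
  1: 7, 8
  2: 8, 9
  3: 6
  4: 6, 7, 8, 9
  5: (none)

Step 2: Greedily match left vertices, then look for augmenting paths:
  Match 1 -- 7
  Match 2 -- 8
  Match 3 -- 6
  Match 4 -- 9
  No augmenting path remains.

Step 3: Verify this is maximum:
  Matching size 4 = min(|L|, |R|) = min(5, 4), which is an upper bound, so this matching is maximum.

Maximum matching: {(1,7), (2,8), (3,6), (4,9)}
Size: 4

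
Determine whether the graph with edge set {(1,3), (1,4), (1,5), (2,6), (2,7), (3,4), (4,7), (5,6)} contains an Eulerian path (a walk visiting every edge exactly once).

Step 1: Find the degree of each vertex:
  deg(1) = 3
  deg(2) = 2
  deg(3) = 2
  deg(4) = 3
  deg(5) = 2
  deg(6) = 2
  deg(7) = 2

Step 2: Count vertices with odd degree:
  Odd-degree vertices: 1, 4 (2 total)

Step 3: Apply Euler's theorem:
  - Eulerian circuit exists iff graph is connected and all vertices have even degree
  - Eulerian path exists iff graph is connected and has 0 or 2 odd-degree vertices

Graph is connected with exactly 2 odd-degree vertices (1, 4).
Eulerian path exists (starting and ending at the odd-degree vertices), but no Eulerian circuit.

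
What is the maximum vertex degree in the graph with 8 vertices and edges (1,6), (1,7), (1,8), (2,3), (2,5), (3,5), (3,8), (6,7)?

Step 1: Count edges incident to each vertex:
  deg(1) = 3 (neighbors: 6, 7, 8)
  deg(2) = 2 (neighbors: 3, 5)
  deg(3) = 3 (neighbors: 2, 5, 8)
  deg(4) = 0 (neighbors: none)
  deg(5) = 2 (neighbors: 2, 3)
  deg(6) = 2 (neighbors: 1, 7)
  deg(7) = 2 (neighbors: 1, 6)
  deg(8) = 2 (neighbors: 1, 3)

Step 2: Find maximum:
  max(3, 2, 3, 0, 2, 2, 2, 2) = 3 (vertex 1)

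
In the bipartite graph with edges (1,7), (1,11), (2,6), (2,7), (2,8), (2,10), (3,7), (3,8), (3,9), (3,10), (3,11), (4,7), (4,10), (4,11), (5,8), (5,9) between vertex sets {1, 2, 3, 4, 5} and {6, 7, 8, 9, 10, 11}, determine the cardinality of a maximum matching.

Step 1: List the neighbors of each left vertex:
  1: 7, 11
  2: 6, 7, 8, 10
  3: 7, 8, 9, 10, 11
  4: 7, 10, 11
  5: 8, 9

Step 2: Greedily match left vertices, then look for augmenting paths:
  Match 1 -- 7
  Match 2 -- 6
  Match 3 -- 8
  Match 4 -- 10
  Match 5 -- 9
  No augmenting path remains.

Step 3: Verify this is maximum:
  Matching size 5 = min(|L|, |R|) = min(5, 6), which is an upper bound, so this matching is maximum.

Maximum matching: {(1,7), (2,6), (3,8), (4,10), (5,9)}
Size: 5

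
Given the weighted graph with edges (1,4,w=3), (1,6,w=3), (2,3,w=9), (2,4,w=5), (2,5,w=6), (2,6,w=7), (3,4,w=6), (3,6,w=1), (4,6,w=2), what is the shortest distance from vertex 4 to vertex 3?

Step 1: Build adjacency list with weights:
  1: 4(w=3), 6(w=3)
  2: 3(w=9), 4(w=5), 5(w=6), 6(w=7)
  3: 2(w=9), 4(w=6), 6(w=1)
  4: 1(w=3), 2(w=5), 3(w=6), 6(w=2)
  5: 2(w=6)
  6: 1(w=3), 2(w=7), 3(w=1), 4(w=2)

Step 2: Apply Dijkstra's algorithm from vertex 4:
  Visit vertex 4 (distance=0)
    Update dist[1] = 3
    Update dist[2] = 5
    Update dist[3] = 6
    Update dist[6] = 2
  Visit vertex 6 (distance=2)
    Update dist[3] = 3
  Visit vertex 1 (distance=3)
  Visit vertex 3 (distance=3)

Step 3: Shortest path: 4 -> 6 -> 3
Total weight: 2 + 1 = 3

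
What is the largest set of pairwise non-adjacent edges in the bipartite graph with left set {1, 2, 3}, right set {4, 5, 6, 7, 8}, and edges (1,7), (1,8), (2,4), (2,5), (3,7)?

Step 1: List the neighbors of each left vertex:
  1: 7, 8
  2: 4, 5
  3: 7

Step 2: Greedily match left vertices, then look for augmenting paths:
  Match 1 -- 8
  Match 2 -- 4
  Match 3 -- 7
  No augmenting path remains.

Step 3: Verify this is maximum:
  Matching size 3 = min(|L|, |R|) = min(3, 5), which is an upper bound, so this matching is maximum.

Maximum matching: {(1,8), (2,4), (3,7)}
Size: 3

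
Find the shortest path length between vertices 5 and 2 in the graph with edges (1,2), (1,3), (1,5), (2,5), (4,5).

Step 1: Build adjacency list:
  1: 2, 3, 5
  2: 1, 5
  3: 1
  4: 5
  5: 1, 2, 4

Step 2: BFS from vertex 5 to find shortest path to 2:
  vertex 1 reached at distance 1
  vertex 2 reached at distance 1

Step 3: Shortest path: 5 -> 2
Path length: 1 edge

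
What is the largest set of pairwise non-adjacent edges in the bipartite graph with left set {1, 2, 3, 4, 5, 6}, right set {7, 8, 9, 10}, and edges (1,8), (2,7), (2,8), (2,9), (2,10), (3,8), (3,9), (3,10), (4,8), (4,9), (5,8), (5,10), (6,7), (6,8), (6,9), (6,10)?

Step 1: List the neighbors of each left vertex:
  1: 8
  2: 7, 8, 9, 10
  3: 8, 9, 10
  4: 8, 9
  5: 8, 10
  6: 7, 8, 9, 10

Step 2: Greedily match left vertices, then look for augmenting paths:
  Match 1 -- 8
  Match 2 -- 7
  Match 3 -- 9
  Match 5 -- 10
  No augmenting path remains.

Step 3: Verify this is maximum:
  Matching size 4 = min(|L|, |R|) = min(6, 4), which is an upper bound, so this matching is maximum.

Maximum matching: {(1,8), (2,7), (3,9), (5,10)}
Size: 4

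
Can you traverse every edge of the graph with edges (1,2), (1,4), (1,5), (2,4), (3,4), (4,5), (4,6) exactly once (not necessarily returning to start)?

Step 1: Find the degree of each vertex:
  deg(1) = 3
  deg(2) = 2
  deg(3) = 1
  deg(4) = 5
  deg(5) = 2
  deg(6) = 1

Step 2: Count vertices with odd degree:
  Odd-degree vertices: 1, 3, 4, 6 (4 total)

Step 3: Apply Euler's theorem:
  - Eulerian circuit exists iff graph is connected and all vertices have even degree
  - Eulerian path exists iff graph is connected and has 0 or 2 odd-degree vertices

Graph has 4 odd-degree vertices (need 0 or 2).
Neither Eulerian path nor Eulerian circuit exists.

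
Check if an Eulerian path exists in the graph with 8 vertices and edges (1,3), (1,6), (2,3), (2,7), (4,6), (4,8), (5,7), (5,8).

Step 1: Find the degree of each vertex:
  deg(1) = 2
  deg(2) = 2
  deg(3) = 2
  deg(4) = 2
  deg(5) = 2
  deg(6) = 2
  deg(7) = 2
  deg(8) = 2

Step 2: Count vertices with odd degree:
  All vertices have even degree (0 odd-degree vertices)

Step 3: Apply Euler's theorem:
  - Eulerian circuit exists iff graph is connected and all vertices have even degree
  - Eulerian path exists iff graph is connected and has 0 or 2 odd-degree vertices

Graph is connected with 0 odd-degree vertices.
Both Eulerian circuit and Eulerian path exist.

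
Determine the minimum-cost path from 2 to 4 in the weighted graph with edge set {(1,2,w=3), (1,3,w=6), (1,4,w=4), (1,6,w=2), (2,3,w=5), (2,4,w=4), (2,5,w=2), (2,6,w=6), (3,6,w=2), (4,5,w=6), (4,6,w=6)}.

Step 1: Build adjacency list with weights:
  1: 2(w=3), 3(w=6), 4(w=4), 6(w=2)
  2: 1(w=3), 3(w=5), 4(w=4), 5(w=2), 6(w=6)
  3: 1(w=6), 2(w=5), 6(w=2)
  4: 1(w=4), 2(w=4), 5(w=6), 6(w=6)
  5: 2(w=2), 4(w=6)
  6: 1(w=2), 2(w=6), 3(w=2), 4(w=6)

Step 2: Apply Dijkstra's algorithm from vertex 2:
  Visit vertex 2 (distance=0)
    Update dist[1] = 3
    Update dist[3] = 5
    Update dist[4] = 4
    Update dist[5] = 2
    Update dist[6] = 6
  Visit vertex 5 (distance=2)
  Visit vertex 1 (distance=3)
    Update dist[6] = 5
  Visit vertex 4 (distance=4)

Step 3: Shortest path: 2 -> 4
Total weight: 4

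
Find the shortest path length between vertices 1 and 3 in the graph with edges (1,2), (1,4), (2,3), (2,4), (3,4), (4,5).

Step 1: Build adjacency list:
  1: 2, 4
  2: 1, 3, 4
  3: 2, 4
  4: 1, 2, 3, 5
  5: 4

Step 2: BFS from vertex 1 to find shortest path to 3:
  vertex 2 reached at distance 1
  vertex 4 reached at distance 1
  vertex 3 reached at distance 2

Step 3: Shortest path: 1 -> 4 -> 3
Path length: 2 edges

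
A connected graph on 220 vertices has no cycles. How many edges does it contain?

A tree on n vertices always has exactly n - 1 edges.
For n = 220: edges = 220 - 1 = 219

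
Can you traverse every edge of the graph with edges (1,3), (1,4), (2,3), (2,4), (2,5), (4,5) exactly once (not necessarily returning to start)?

Step 1: Find the degree of each vertex:
  deg(1) = 2
  deg(2) = 3
  deg(3) = 2
  deg(4) = 3
  deg(5) = 2

Step 2: Count vertices with odd degree:
  Odd-degree vertices: 2, 4 (2 total)

Step 3: Apply Euler's theorem:
  - Eulerian circuit exists iff graph is connected and all vertices have even degree
  - Eulerian path exists iff graph is connected and has 0 or 2 odd-degree vertices

Graph is connected with exactly 2 odd-degree vertices (2, 4).
Eulerian path exists (starting and ending at the odd-degree vertices), but no Eulerian circuit.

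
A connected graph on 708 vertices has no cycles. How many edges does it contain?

A tree on n vertices always has exactly n - 1 edges.
For n = 708: edges = 708 - 1 = 707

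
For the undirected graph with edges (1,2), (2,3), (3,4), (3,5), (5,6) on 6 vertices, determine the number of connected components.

Step 1: Build adjacency list from edges:
  1: 2
  2: 1, 3
  3: 2, 4, 5
  4: 3
  5: 3, 6
  6: 5

Step 2: Run BFS/DFS from vertex 1:
  Visited: {1, 2, 3, 4, 5, 6}
  Reached 6 of 6 vertices

Step 3: All 6 vertices reached from vertex 1, so the graph is connected.
Number of connected components: 1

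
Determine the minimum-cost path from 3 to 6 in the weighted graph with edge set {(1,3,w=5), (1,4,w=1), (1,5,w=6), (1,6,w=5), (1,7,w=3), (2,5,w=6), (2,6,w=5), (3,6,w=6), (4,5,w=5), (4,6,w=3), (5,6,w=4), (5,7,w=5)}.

Step 1: Build adjacency list with weights:
  1: 3(w=5), 4(w=1), 5(w=6), 6(w=5), 7(w=3)
  2: 5(w=6), 6(w=5)
  3: 1(w=5), 6(w=6)
  4: 1(w=1), 5(w=5), 6(w=3)
  5: 1(w=6), 2(w=6), 4(w=5), 6(w=4), 7(w=5)
  6: 1(w=5), 2(w=5), 3(w=6), 4(w=3), 5(w=4)
  7: 1(w=3), 5(w=5)

Step 2: Apply Dijkstra's algorithm from vertex 3:
  Visit vertex 3 (distance=0)
    Update dist[1] = 5
    Update dist[6] = 6
  Visit vertex 1 (distance=5)
    Update dist[4] = 6
    Update dist[5] = 11
    Update dist[7] = 8
  Visit vertex 4 (distance=6)
  Visit vertex 6 (distance=6)
    Update dist[2] = 11
    Update dist[5] = 10

Step 3: Shortest path: 3 -> 6
Total weight: 6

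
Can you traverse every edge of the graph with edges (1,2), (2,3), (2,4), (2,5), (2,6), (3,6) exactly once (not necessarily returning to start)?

Step 1: Find the degree of each vertex:
  deg(1) = 1
  deg(2) = 5
  deg(3) = 2
  deg(4) = 1
  deg(5) = 1
  deg(6) = 2

Step 2: Count vertices with odd degree:
  Odd-degree vertices: 1, 2, 4, 5 (4 total)

Step 3: Apply Euler's theorem:
  - Eulerian circuit exists iff graph is connected and all vertices have even degree
  - Eulerian path exists iff graph is connected and has 0 or 2 odd-degree vertices

Graph has 4 odd-degree vertices (need 0 or 2).
Neither Eulerian path nor Eulerian circuit exists.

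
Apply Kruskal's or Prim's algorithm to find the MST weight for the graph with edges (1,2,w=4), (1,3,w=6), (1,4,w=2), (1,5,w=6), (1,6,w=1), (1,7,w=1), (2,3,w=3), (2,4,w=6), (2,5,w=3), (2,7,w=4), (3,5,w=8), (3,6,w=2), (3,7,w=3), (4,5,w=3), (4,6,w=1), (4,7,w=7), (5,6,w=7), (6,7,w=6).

Apply Kruskal's algorithm (sort edges by weight, add if no cycle):

Sorted edges by weight:
  (1,6) w=1
  (1,7) w=1
  (4,6) w=1
  (1,4) w=2
  (3,6) w=2
  (2,3) w=3
  (2,5) w=3
  (3,7) w=3
  (4,5) w=3
  (1,2) w=4
  (2,7) w=4
  (1,3) w=6
  (1,5) w=6
  (2,4) w=6
  (6,7) w=6
  (4,7) w=7
  (5,6) w=7
  (3,5) w=8

Add edge (1,6) w=1 -- no cycle. Running total: 1
Add edge (1,7) w=1 -- no cycle. Running total: 2
Add edge (4,6) w=1 -- no cycle. Running total: 3
Skip edge (1,4) w=2 -- would create cycle
Add edge (3,6) w=2 -- no cycle. Running total: 5
Add edge (2,3) w=3 -- no cycle. Running total: 8
Add edge (2,5) w=3 -- no cycle. Running total: 11

MST edges: (1,6,w=1), (1,7,w=1), (4,6,w=1), (3,6,w=2), (2,3,w=3), (2,5,w=3)
Total MST weight: 1 + 1 + 1 + 2 + 3 + 3 = 11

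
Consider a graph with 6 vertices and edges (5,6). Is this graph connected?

Step 1: Build adjacency list from edges:
  1: (none)
  2: (none)
  3: (none)
  4: (none)
  5: 6
  6: 5

Step 2: Run BFS/DFS from vertex 1:
  Visited: {1}
  Reached 1 of 6 vertices

Step 3: Only 1 of 6 vertices reached. Graph is disconnected.
Connected components: {1}, {2}, {3}, {4}, {5, 6}
Answer: No, the graph is not connected (5 components).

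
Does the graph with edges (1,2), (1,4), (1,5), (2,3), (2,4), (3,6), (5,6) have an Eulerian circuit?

Step 1: Find the degree of each vertex:
  deg(1) = 3
  deg(2) = 3
  deg(3) = 2
  deg(4) = 2
  deg(5) = 2
  deg(6) = 2

Step 2: Count vertices with odd degree:
  Odd-degree vertices: 1, 2 (2 total)

Step 3: Apply Euler's theorem:
  - Eulerian circuit exists iff graph is connected and all vertices have even degree
  - Eulerian path exists iff graph is connected and has 0 or 2 odd-degree vertices

Graph is connected with exactly 2 odd-degree vertices (1, 2).
Eulerian path exists (starting and ending at the odd-degree vertices), but no Eulerian circuit.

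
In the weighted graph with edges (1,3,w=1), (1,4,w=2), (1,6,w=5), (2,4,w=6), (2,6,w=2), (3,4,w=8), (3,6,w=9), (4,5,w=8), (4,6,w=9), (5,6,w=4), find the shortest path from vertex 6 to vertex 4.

Step 1: Build adjacency list with weights:
  1: 3(w=1), 4(w=2), 6(w=5)
  2: 4(w=6), 6(w=2)
  3: 1(w=1), 4(w=8), 6(w=9)
  4: 1(w=2), 2(w=6), 3(w=8), 5(w=8), 6(w=9)
  5: 4(w=8), 6(w=4)
  6: 1(w=5), 2(w=2), 3(w=9), 4(w=9), 5(w=4)

Step 2: Apply Dijkstra's algorithm from vertex 6:
  Visit vertex 6 (distance=0)
    Update dist[1] = 5
    Update dist[2] = 2
    Update dist[3] = 9
    Update dist[4] = 9
    Update dist[5] = 4
  Visit vertex 2 (distance=2)
    Update dist[4] = 8
  Visit vertex 5 (distance=4)
  Visit vertex 1 (distance=5)
    Update dist[3] = 6
    Update dist[4] = 7
  Visit vertex 3 (distance=6)
  Visit vertex 4 (distance=7)

Step 3: Shortest path: 6 -> 1 -> 4
Total weight: 5 + 2 = 7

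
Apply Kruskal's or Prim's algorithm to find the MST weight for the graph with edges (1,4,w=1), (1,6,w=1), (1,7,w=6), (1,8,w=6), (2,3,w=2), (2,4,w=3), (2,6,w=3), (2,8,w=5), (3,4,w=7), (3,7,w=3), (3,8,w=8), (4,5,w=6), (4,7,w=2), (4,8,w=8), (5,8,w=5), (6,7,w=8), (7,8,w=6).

Apply Kruskal's algorithm (sort edges by weight, add if no cycle):

Sorted edges by weight:
  (1,6) w=1
  (1,4) w=1
  (2,3) w=2
  (4,7) w=2
  (2,4) w=3
  (2,6) w=3
  (3,7) w=3
  (2,8) w=5
  (5,8) w=5
  (1,8) w=6
  (1,7) w=6
  (4,5) w=6
  (7,8) w=6
  (3,4) w=7
  (3,8) w=8
  (4,8) w=8
  (6,7) w=8

Add edge (1,6) w=1 -- no cycle. Running total: 1
Add edge (1,4) w=1 -- no cycle. Running total: 2
Add edge (2,3) w=2 -- no cycle. Running total: 4
Add edge (4,7) w=2 -- no cycle. Running total: 6
Add edge (2,4) w=3 -- no cycle. Running total: 9
Skip edge (2,6) w=3 -- would create cycle
Skip edge (3,7) w=3 -- would create cycle
Add edge (2,8) w=5 -- no cycle. Running total: 14
Add edge (5,8) w=5 -- no cycle. Running total: 19

MST edges: (1,6,w=1), (1,4,w=1), (2,3,w=2), (4,7,w=2), (2,4,w=3), (2,8,w=5), (5,8,w=5)
Total MST weight: 1 + 1 + 2 + 2 + 3 + 5 + 5 = 19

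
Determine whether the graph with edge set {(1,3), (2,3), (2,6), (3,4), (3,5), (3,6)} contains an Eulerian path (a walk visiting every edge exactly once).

Step 1: Find the degree of each vertex:
  deg(1) = 1
  deg(2) = 2
  deg(3) = 5
  deg(4) = 1
  deg(5) = 1
  deg(6) = 2

Step 2: Count vertices with odd degree:
  Odd-degree vertices: 1, 3, 4, 5 (4 total)

Step 3: Apply Euler's theorem:
  - Eulerian circuit exists iff graph is connected and all vertices have even degree
  - Eulerian path exists iff graph is connected and has 0 or 2 odd-degree vertices

Graph has 4 odd-degree vertices (need 0 or 2).
Neither Eulerian path nor Eulerian circuit exists.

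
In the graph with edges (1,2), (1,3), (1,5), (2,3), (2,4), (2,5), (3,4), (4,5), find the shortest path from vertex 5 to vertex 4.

Step 1: Build adjacency list:
  1: 2, 3, 5
  2: 1, 3, 4, 5
  3: 1, 2, 4
  4: 2, 3, 5
  5: 1, 2, 4

Step 2: BFS from vertex 5 to find shortest path to 4:
  vertex 1 reached at distance 1
  vertex 2 reached at distance 1
  vertex 4 reached at distance 1

Step 3: Shortest path: 5 -> 4
Path length: 1 edge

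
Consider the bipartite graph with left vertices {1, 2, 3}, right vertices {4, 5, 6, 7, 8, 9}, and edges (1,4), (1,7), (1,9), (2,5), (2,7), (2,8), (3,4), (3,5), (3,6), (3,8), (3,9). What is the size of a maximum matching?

Step 1: List the neighbors of each left vertex:
  1: 4, 7, 9
  2: 5, 7, 8
  3: 4, 5, 6, 8, 9

Step 2: Greedily match left vertices, then look for augmenting paths:
  Match 1 -- 4
  Match 2 -- 5
  Match 3 -- 6
  No augmenting path remains.

Step 3: Verify this is maximum:
  Matching size 3 = min(|L|, |R|) = min(3, 6), which is an upper bound, so this matching is maximum.

Maximum matching: {(1,4), (2,5), (3,6)}
Size: 3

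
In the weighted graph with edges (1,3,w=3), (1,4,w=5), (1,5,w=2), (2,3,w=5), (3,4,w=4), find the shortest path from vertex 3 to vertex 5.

Step 1: Build adjacency list with weights:
  1: 3(w=3), 4(w=5), 5(w=2)
  2: 3(w=5)
  3: 1(w=3), 2(w=5), 4(w=4)
  4: 1(w=5), 3(w=4)
  5: 1(w=2)

Step 2: Apply Dijkstra's algorithm from vertex 3:
  Visit vertex 3 (distance=0)
    Update dist[1] = 3
    Update dist[2] = 5
    Update dist[4] = 4
  Visit vertex 1 (distance=3)
    Update dist[5] = 5
  Visit vertex 4 (distance=4)
  Visit vertex 2 (distance=5)
  Visit vertex 5 (distance=5)

Step 3: Shortest path: 3 -> 1 -> 5
Total weight: 3 + 2 = 5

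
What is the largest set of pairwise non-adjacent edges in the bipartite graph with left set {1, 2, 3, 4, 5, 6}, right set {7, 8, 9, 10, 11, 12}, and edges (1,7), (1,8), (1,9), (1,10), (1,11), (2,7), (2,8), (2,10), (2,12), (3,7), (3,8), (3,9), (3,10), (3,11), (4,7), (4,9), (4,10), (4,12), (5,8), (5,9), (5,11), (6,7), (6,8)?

Step 1: List the neighbors of each left vertex:
  1: 7, 8, 9, 10, 11
  2: 7, 8, 10, 12
  3: 7, 8, 9, 10, 11
  4: 7, 9, 10, 12
  5: 8, 9, 11
  6: 7, 8

Step 2: Greedily match left vertices, then look for augmenting paths:
  Match 1 -- 7
  Match 2 -- 12
  Match 3 -- 9
  Match 4 -- 10
  Match 5 -- 11
  Match 6 -- 8
  No augmenting path remains.

Step 3: Verify this is maximum:
  Matching size 6 = min(|L|, |R|) = min(6, 6), which is an upper bound, so this matching is maximum.

Maximum matching: {(1,7), (2,12), (3,9), (4,10), (5,11), (6,8)}
Size: 6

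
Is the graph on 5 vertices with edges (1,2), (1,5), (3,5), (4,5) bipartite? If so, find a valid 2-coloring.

Step 1: Attempt 2-coloring using BFS:
  Start at vertex 1, assign color 0
  Color vertex 2 with color 1 (neighbor of 1)
  Color vertex 5 with color 1 (neighbor of 1)
  Color vertex 3 with color 0 (neighbor of 5)
  Color vertex 4 with color 0 (neighbor of 5)

Step 2: 2-coloring succeeded. No conflicts found.
  Set A (color 0): {1, 3, 4}
  Set B (color 1): {2, 5}

The graph is bipartite with partition {1, 3, 4}, {2, 5}.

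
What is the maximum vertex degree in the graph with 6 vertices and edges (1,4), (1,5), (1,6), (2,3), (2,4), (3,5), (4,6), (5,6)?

Step 1: Count edges incident to each vertex:
  deg(1) = 3 (neighbors: 4, 5, 6)
  deg(2) = 2 (neighbors: 3, 4)
  deg(3) = 2 (neighbors: 2, 5)
  deg(4) = 3 (neighbors: 1, 2, 6)
  deg(5) = 3 (neighbors: 1, 3, 6)
  deg(6) = 3 (neighbors: 1, 4, 5)

Step 2: Find maximum:
  max(3, 2, 2, 3, 3, 3) = 3 (vertex 1)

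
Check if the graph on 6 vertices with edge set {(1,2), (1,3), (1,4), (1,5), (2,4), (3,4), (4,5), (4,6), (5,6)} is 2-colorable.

Step 1: Attempt 2-coloring using BFS:
  Start at vertex 1, assign color 0
  Color vertex 2 with color 1 (neighbor of 1)
  Color vertex 3 with color 1 (neighbor of 1)
  Color vertex 4 with color 1 (neighbor of 1)
  Color vertex 5 with color 1 (neighbor of 1)

Step 2: Conflict found! Vertices 2 and 4 are adjacent but have the same color.
This means the graph contains an odd cycle.

The graph is NOT bipartite.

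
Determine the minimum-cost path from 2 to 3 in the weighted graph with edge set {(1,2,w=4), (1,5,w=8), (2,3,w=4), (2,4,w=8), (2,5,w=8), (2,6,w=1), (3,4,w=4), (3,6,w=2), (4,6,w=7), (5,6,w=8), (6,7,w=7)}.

Step 1: Build adjacency list with weights:
  1: 2(w=4), 5(w=8)
  2: 1(w=4), 3(w=4), 4(w=8), 5(w=8), 6(w=1)
  3: 2(w=4), 4(w=4), 6(w=2)
  4: 2(w=8), 3(w=4), 6(w=7)
  5: 1(w=8), 2(w=8), 6(w=8)
  6: 2(w=1), 3(w=2), 4(w=7), 5(w=8), 7(w=7)
  7: 6(w=7)

Step 2: Apply Dijkstra's algorithm from vertex 2:
  Visit vertex 2 (distance=0)
    Update dist[1] = 4
    Update dist[3] = 4
    Update dist[4] = 8
    Update dist[5] = 8
    Update dist[6] = 1
  Visit vertex 6 (distance=1)
    Update dist[3] = 3
    Update dist[7] = 8
  Visit vertex 3 (distance=3)
    Update dist[4] = 7

Step 3: Shortest path: 2 -> 6 -> 3
Total weight: 1 + 2 = 3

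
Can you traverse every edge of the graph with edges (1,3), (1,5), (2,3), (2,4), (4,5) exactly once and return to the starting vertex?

Step 1: Find the degree of each vertex:
  deg(1) = 2
  deg(2) = 2
  deg(3) = 2
  deg(4) = 2
  deg(5) = 2

Step 2: Count vertices with odd degree:
  All vertices have even degree (0 odd-degree vertices)

Step 3: Apply Euler's theorem:
  - Eulerian circuit exists iff graph is connected and all vertices have even degree
  - Eulerian path exists iff graph is connected and has 0 or 2 odd-degree vertices

Graph is connected with 0 odd-degree vertices.
Both Eulerian circuit and Eulerian path exist.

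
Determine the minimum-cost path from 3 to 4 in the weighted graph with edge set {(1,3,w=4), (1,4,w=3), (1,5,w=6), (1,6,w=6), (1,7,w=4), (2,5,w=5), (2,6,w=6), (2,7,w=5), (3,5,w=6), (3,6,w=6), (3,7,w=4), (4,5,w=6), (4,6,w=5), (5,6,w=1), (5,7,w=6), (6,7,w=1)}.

Step 1: Build adjacency list with weights:
  1: 3(w=4), 4(w=3), 5(w=6), 6(w=6), 7(w=4)
  2: 5(w=5), 6(w=6), 7(w=5)
  3: 1(w=4), 5(w=6), 6(w=6), 7(w=4)
  4: 1(w=3), 5(w=6), 6(w=5)
  5: 1(w=6), 2(w=5), 3(w=6), 4(w=6), 6(w=1), 7(w=6)
  6: 1(w=6), 2(w=6), 3(w=6), 4(w=5), 5(w=1), 7(w=1)
  7: 1(w=4), 2(w=5), 3(w=4), 5(w=6), 6(w=1)

Step 2: Apply Dijkstra's algorithm from vertex 3:
  Visit vertex 3 (distance=0)
    Update dist[1] = 4
    Update dist[5] = 6
    Update dist[6] = 6
    Update dist[7] = 4
  Visit vertex 1 (distance=4)
    Update dist[4] = 7
  Visit vertex 7 (distance=4)
    Update dist[2] = 9
    Update dist[6] = 5
  Visit vertex 6 (distance=5)
  Visit vertex 5 (distance=6)
  Visit vertex 4 (distance=7)

Step 3: Shortest path: 3 -> 1 -> 4
Total weight: 4 + 3 = 7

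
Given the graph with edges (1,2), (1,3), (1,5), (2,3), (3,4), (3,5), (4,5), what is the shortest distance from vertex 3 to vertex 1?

Step 1: Build adjacency list:
  1: 2, 3, 5
  2: 1, 3
  3: 1, 2, 4, 5
  4: 3, 5
  5: 1, 3, 4

Step 2: BFS from vertex 3 to find shortest path to 1:
  vertex 1 reached at distance 1

Step 3: Shortest path: 3 -> 1
Path length: 1 edge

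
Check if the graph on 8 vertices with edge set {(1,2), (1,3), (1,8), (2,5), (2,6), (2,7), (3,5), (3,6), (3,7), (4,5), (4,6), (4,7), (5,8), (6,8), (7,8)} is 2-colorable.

Step 1: Attempt 2-coloring using BFS:
  Start at vertex 1, assign color 0
  Color vertex 2 with color 1 (neighbor of 1)
  Color vertex 3 with color 1 (neighbor of 1)
  Color vertex 8 with color 1 (neighbor of 1)
  Color vertex 5 with color 0 (neighbor of 2)
  Color vertex 6 with color 0 (neighbor of 2)
  Color vertex 7 with color 0 (neighbor of 2)
  Color vertex 4 with color 1 (neighbor of 5)

Step 2: 2-coloring succeeded. No conflicts found.
  Set A (color 0): {1, 5, 6, 7}
  Set B (color 1): {2, 3, 4, 8}

The graph is bipartite with partition {1, 5, 6, 7}, {2, 3, 4, 8}.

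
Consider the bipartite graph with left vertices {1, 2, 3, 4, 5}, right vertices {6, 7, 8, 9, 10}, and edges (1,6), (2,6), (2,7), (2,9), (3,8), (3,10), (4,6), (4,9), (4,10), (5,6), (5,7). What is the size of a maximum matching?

Step 1: List the neighbors of each left vertex:
  1: 6
  2: 6, 7, 9
  3: 8, 10
  4: 6, 9, 10
  5: 6, 7

Step 2: Greedily match left vertices, then look for augmenting paths:
  Match 1 -- 6
  Match 2 -- 9
  Match 3 -- 8
  Match 4 -- 10
  Match 5 -- 7
  No augmenting path remains.

Step 3: Verify this is maximum:
  Matching size 5 = min(|L|, |R|) = min(5, 5), which is an upper bound, so this matching is maximum.

Maximum matching: {(1,6), (2,9), (3,8), (4,10), (5,7)}
Size: 5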